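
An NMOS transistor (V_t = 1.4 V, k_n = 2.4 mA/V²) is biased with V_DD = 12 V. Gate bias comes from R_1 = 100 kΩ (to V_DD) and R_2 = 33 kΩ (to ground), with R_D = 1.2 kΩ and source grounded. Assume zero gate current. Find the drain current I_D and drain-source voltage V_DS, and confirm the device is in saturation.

V_G = V_DD·R_2/(R_1+R_2) = 12×33/133 = 2.98 V. With the source grounded, V_GS = V_G = 2.98 V.
Assume saturation: I_D = (k_n/2)(V_GS − V_t)² = (2.4/2)×(2.98 − 1.4)² = 1.2×1.58² = 2.99 mA.
V_DS = V_DD − I_D·R_D = 12 − 2.99×1.2 = 8.42 V.
Saturation requires V_DS ≥ V_GS − V_t = 1.58 V; 8.42 ≥ 1.58 ✓.

I_D ≈ 3 mA, V_DS ≈ 8.4 V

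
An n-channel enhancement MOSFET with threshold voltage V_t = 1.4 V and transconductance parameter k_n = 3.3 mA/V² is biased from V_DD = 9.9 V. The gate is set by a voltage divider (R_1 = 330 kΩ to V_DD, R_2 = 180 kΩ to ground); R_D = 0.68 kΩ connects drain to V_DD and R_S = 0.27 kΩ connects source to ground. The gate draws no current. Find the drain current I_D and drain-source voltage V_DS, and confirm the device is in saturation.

I_D ≈ 2.9 mA, V_DS ≈ 7.2 V

V_G = V_DD·R_2/(R_1+R_2) = 9.9×180/510 = 3.49 V.
Assume saturation: I_D = (k_n/2)(V_GS − V_t)² with V_GS = V_G − I_D·R_S = 3.49 − 0.27·I_D.
Substituting gives 0.12·I_D² − 2.87·I_D + 7.24 = 0, with roots I_D = 2.87 or 21 mA.
The root I_D = 21 mA gives V_GS = -2.16 V ≤ V_t, so take I_D = 2.87 mA.
Then V_GS = 2.72 V and V_DS = V_DD − I_D(R_D+R_S) = 9.9 − 2.87×0.95 = 7.17 V.
Saturation requires V_DS ≥ V_GS − V_t = 1.32 V; 7.17 ≥ 1.32 ✓.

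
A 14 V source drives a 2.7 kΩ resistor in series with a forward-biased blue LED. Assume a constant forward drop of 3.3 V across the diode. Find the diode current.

I ≈ 4 mA

KVL around the loop: 14 = V_D + I·R = 3.3 + I × 2.7 kΩ.
So I = (14 − 3.3) / 2.7 kΩ = 10.7 / 2.7 = 3.96 mA.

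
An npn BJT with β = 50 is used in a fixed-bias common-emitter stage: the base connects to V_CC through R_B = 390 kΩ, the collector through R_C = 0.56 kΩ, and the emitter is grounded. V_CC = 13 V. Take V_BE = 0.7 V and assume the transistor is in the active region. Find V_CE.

Base loop: V_CC = I_B·R_B + V_BE, so I_B = (13 − 0.7)/390 kΩ = 0.0315 mA.
In the active region I_C = β·I_B = 50 × 0.0315 = 1.58 mA.
Collector loop: V_CE = V_CC − I_C·R_C = 13 − 1.58×0.56 = 12.1 V.
Since V_CE = 12.1 V > V_CE(sat) ≈ 0.2 V, the transistor is in the active region as assumed.

V_CE ≈ 12 V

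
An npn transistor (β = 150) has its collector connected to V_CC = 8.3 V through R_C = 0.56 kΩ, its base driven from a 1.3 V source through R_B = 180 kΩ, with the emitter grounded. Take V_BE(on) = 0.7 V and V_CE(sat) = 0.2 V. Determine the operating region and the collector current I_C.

Assume active. Base-emitter loop: I_B = (V_BB − V_BE)/R_B = (1.3 − 0.7)/180 = 0.00333 mA.
I_C = β·I_B = 150×0.00333 = 0.5 mA.
V_CE = V_CC − I_C·R_C = 8.3 − 0.5×0.56 = 8.02 V > V_CE(sat), so the active-region assumption holds.

active; I_C ≈ 0.5 mA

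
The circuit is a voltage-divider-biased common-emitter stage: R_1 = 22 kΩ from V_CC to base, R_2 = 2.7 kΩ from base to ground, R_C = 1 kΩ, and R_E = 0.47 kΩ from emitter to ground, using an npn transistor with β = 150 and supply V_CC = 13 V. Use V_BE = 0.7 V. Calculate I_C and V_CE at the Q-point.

Thevenize the base divider: V_Th = V_CC·R_2/(R_1+R_2) = 13×2.7/24.7 = 1.42 V, R_Th = R_1‖R_2 = 2.4 kΩ.
Base-emitter loop: V_Th = I_B·R_Th + V_BE + (β+1)I_B·R_E, so I_B = (1.42 − 0.7) / (2.4 + 151×0.47) = 0.00983 mA.
I_C = β·I_B = 150×0.00983 = 1.47 mA, and I_E = (β+1)I_B = 1.48 mA.
V_CE = V_CC − I_C·R_C − I_E·R_E = 13 − 1.47×1 − 1.48×0.47 = 10.8 V.
V_CE = 10.8 V > 0.2 V confirms active-region operation.

I_C ≈ 1.5 mA, V_CE ≈ 11 V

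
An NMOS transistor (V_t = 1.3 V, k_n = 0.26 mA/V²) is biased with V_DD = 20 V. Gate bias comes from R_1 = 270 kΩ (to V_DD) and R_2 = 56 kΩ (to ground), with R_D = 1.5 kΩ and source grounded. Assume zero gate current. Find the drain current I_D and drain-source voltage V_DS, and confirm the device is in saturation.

I_D ≈ 0.59 mA, V_DS ≈ 19 V

V_G = V_DD·R_2/(R_1+R_2) = 20×56/326 = 3.44 V. With the source grounded, V_GS = V_G = 3.44 V.
Assume saturation: I_D = (k_n/2)(V_GS − V_t)² = (0.26/2)×(3.44 − 1.3)² = 0.13×2.14² = 0.593 mA.
V_DS = V_DD − I_D·R_D = 20 − 0.593×1.5 = 19.1 V.
Saturation requires V_DS ≥ V_GS − V_t = 2.14 V; 19.1 ≥ 2.14 ✓.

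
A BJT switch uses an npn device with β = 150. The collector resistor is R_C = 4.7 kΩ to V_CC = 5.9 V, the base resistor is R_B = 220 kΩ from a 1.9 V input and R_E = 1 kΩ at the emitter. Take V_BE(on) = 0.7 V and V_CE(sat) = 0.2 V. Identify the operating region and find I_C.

active; I_C ≈ 0.49 mA

Assume active. Base-emitter loop: I_B = (V_BB − V_BE)/(R_B + (β+1)R_E) = (1.9 − 0.7)/(220 + 151×1) = 0.00323 mA.
I_C = β·I_B = 150×0.00323 = 0.485 mA.
V_CE = V_CC − I_C·R_C − I_E·R_E = 5.9 − 0.485×4.7 − 0.488×1 = 3.13 V > V_CE(sat), so the active-region assumption holds.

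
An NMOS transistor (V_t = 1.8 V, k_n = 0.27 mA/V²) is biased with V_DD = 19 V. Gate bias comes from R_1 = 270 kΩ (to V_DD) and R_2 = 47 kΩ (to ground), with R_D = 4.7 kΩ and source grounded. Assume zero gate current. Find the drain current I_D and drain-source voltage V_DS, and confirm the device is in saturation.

V_G = V_DD·R_2/(R_1+R_2) = 19×47/317 = 2.82 V. With the source grounded, V_GS = V_G = 2.82 V.
Assume saturation: I_D = (k_n/2)(V_GS − V_t)² = (0.27/2)×(2.82 − 1.8)² = 0.135×1.02² = 0.14 mA.
V_DS = V_DD − I_D·R_D = 19 − 0.14×4.7 = 18.3 V.
Saturation requires V_DS ≥ V_GS − V_t = 1.02 V; 18.3 ≥ 1.02 ✓.

I_D ≈ 0.14 mA, V_DS ≈ 18 V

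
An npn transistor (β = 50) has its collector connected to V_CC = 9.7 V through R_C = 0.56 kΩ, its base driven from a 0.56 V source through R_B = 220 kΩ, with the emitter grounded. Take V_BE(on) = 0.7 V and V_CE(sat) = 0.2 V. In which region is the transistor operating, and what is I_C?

cutoff; I_C ≈ 0

V_BB = 0.56 V ≤ V_BE(on) = 0.7 V, so the base-emitter junction is not forward biased.
The transistor is in cutoff: I_B = I_C = 0.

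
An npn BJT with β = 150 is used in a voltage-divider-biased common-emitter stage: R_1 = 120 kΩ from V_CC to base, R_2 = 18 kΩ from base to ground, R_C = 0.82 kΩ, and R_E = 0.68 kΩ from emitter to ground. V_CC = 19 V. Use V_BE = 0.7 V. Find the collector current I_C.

I_C ≈ 2.3 mA

Thevenize the base divider: V_Th = V_CC·R_2/(R_1+R_2) = 19×18/138 = 2.48 V, R_Th = R_1‖R_2 = 15.7 kΩ.
Base-emitter loop: V_Th = I_B·R_Th + V_BE + (β+1)I_B·R_E, so I_B = (2.48 − 0.7) / (15.7 + 151×0.68) = 0.015 mA.
I_C = β·I_B = 150×0.015 = 2.25 mA, and I_E = (β+1)I_B = 2.27 mA.
V_CE = V_CC − I_C·R_C − I_E·R_E = 19 − 2.25×0.82 − 2.27×0.68 = 15.6 V.
V_CE = 15.6 V > 0.2 V confirms active-region operation.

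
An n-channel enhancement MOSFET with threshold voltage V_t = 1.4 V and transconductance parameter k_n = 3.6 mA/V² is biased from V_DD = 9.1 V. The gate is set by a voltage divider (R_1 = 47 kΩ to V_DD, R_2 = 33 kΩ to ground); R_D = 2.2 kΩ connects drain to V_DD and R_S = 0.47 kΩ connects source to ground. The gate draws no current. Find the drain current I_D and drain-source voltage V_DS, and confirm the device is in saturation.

I_D ≈ 2.5 mA, V_DS ≈ 2.4 V

V_G = V_DD·R_2/(R_1+R_2) = 9.1×33/80 = 3.75 V.
Assume saturation: I_D = (k_n/2)(V_GS − V_t)² with V_GS = V_G − I_D·R_S = 3.75 − 0.47·I_D.
Substituting gives 0.398·I_D² − 4.98·I_D + 9.97 = 0, with roots I_D = 2.5 or 10 mA.
The root I_D = 10 mA gives V_GS = -0.961 V ≤ V_t, so take I_D = 2.5 mA.
Then V_GS = 2.58 V and V_DS = V_DD − I_D(R_D+R_S) = 9.1 − 2.5×2.67 = 2.42 V.
Saturation requires V_DS ≥ V_GS − V_t = 1.18 V; 2.42 ≥ 1.18 ✓.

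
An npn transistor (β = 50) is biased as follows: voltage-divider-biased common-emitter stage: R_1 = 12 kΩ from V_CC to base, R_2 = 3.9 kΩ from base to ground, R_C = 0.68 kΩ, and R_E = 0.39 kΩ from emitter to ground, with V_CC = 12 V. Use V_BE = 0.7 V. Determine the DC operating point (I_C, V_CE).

Thevenize the base divider: V_Th = V_CC·R_2/(R_1+R_2) = 12×3.9/15.9 = 2.94 V, R_Th = R_1‖R_2 = 2.94 kΩ.
Base-emitter loop: V_Th = I_B·R_Th + V_BE + (β+1)I_B·R_E, so I_B = (2.94 − 0.7) / (2.94 + 51×0.39) = 0.0983 mA.
I_C = β·I_B = 50×0.0983 = 4.91 mA, and I_E = (β+1)I_B = 5.01 mA.
V_CE = V_CC − I_C·R_C − I_E·R_E = 12 − 4.91×0.68 − 5.01×0.39 = 6.71 V.
V_CE = 6.71 V > 0.2 V confirms active-region operation.

I_C ≈ 4.9 mA, V_CE ≈ 6.7 V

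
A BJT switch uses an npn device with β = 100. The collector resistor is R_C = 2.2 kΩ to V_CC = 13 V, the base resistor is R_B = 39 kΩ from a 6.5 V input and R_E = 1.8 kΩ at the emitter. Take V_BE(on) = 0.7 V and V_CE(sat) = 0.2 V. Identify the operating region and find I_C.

Assume active. Base-emitter loop: I_B = (V_BB − V_BE)/(R_B + (β+1)R_E) = (6.5 − 0.7)/(39 + 101×1.8) = 0.0263 mA.
I_C = β·I_B = 100×0.0263 = 2.63 mA.
V_CE = V_CC − I_C·R_C − I_E·R_E = 13 − 2.63×2.2 − 2.65×1.8 = 2.45 V > V_CE(sat), so the active-region assumption holds.

active; I_C ≈ 2.6 mA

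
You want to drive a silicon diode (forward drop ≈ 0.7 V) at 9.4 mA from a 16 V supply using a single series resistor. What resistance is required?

The resistor drops V_S − V_D = 16 − 0.7 = 15.3 V at 9.4 mA.
R = 15.3 V / 9.4 mA = 1.63 kΩ.

R ≈ 1.6 kΩ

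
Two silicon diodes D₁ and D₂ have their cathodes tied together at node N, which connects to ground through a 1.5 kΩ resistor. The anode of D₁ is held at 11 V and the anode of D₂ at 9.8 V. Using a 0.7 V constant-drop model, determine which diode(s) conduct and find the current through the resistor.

Only D₁ conducts; I_R ≈ 6.9 mA

Assume both conduct. Then node N would need to be at both 11−0.7 = 10.3 V and 9.8−0.7 = 9.1 V, which is impossible.
Assume only D₁ conducts: V_N = 11 − 0.7 = 10.3 V, so I_R = 10.3/1.5 = 6.87 mA.
Check D₂: its anode-to-cathode voltage is 9.8 − 10.3 = -0.5 V < 0.7 V, so it is off. The assumption is consistent.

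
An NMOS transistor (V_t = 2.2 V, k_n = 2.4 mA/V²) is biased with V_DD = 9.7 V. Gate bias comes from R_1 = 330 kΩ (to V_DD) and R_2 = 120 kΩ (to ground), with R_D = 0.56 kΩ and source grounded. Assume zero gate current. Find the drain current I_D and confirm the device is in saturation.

I_D ≈ 0.18 mA

V_G = V_DD·R_2/(R_1+R_2) = 9.7×120/450 = 2.59 V. With the source grounded, V_GS = V_G = 2.59 V.
Assume saturation: I_D = (k_n/2)(V_GS − V_t)² = (2.4/2)×(2.59 − 2.2)² = 1.2×0.387² = 0.179 mA.
V_DS = V_DD − I_D·R_D = 9.7 − 0.179×0.56 = 9.6 V.
Saturation requires V_DS ≥ V_GS − V_t = 0.387 V; 9.6 ≥ 0.387 ✓.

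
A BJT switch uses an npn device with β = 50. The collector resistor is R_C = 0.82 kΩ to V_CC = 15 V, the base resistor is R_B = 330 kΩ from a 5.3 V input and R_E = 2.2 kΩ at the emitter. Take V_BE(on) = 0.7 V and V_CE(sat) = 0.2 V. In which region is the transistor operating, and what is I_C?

active; I_C ≈ 0.52 mA

Assume active. Base-emitter loop: I_B = (V_BB − V_BE)/(R_B + (β+1)R_E) = (5.3 − 0.7)/(330 + 51×2.2) = 0.0104 mA.
I_C = β·I_B = 50×0.0104 = 0.52 mA.
V_CE = V_CC − I_C·R_C − I_E·R_E = 15 − 0.52×0.82 − 0.531×2.2 = 13.4 V > V_CE(sat), so the active-region assumption holds.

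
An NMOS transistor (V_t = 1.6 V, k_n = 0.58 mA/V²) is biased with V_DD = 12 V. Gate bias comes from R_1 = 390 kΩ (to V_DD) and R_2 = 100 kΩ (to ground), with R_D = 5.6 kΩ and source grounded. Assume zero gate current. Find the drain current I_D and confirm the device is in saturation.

I_D ≈ 0.21 mA

V_G = V_DD·R_2/(R_1+R_2) = 12×100/490 = 2.45 V. With the source grounded, V_GS = V_G = 2.45 V.
Assume saturation: I_D = (k_n/2)(V_GS − V_t)² = (0.58/2)×(2.45 − 1.6)² = 0.29×0.849² = 0.209 mA.
V_DS = V_DD − I_D·R_D = 12 − 0.209×5.6 = 10.8 V.
Saturation requires V_DS ≥ V_GS − V_t = 0.849 V; 10.8 ≥ 0.849 ✓.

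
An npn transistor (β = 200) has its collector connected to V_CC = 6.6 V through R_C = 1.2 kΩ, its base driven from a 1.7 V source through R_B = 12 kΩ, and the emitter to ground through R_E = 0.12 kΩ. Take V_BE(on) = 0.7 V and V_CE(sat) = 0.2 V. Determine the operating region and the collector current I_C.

saturation; I_C ≈ 4.8 mA

Assume active: I_B = (1.7 − 0.7)/(12 + 201×0.12) = 0.0277 mA, I_C = β·I_B = 5.54 mA.
Then V_CE = 6.6 − 5.54×1.2 − 5.56×0.12 = -0.712 V < 0.2 V — the active assumption fails.
Re-solve with V_CE = 0.2 V. KCL at the emitter: V_E/R_E = (V_BB−0.7−V_E)/R_B + (V_CC−0.2−V_E)/R_C, giving V_E = 0.586 V.
I_C = (V_CC − 0.2 − V_E)/R_C = (6.4 − 0.586)/1.2 = 4.85 mA.
Check: I_B = (1 − 0.586)/12 = 0.0345 mA, and β·I_B = 6.91 mA > I_C, confirming saturation.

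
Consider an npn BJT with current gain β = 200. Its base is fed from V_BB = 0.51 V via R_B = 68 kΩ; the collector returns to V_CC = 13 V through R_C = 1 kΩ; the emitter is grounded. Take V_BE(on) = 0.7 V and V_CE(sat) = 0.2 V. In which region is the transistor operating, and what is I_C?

cutoff; I_C ≈ 0

V_BB = 0.51 V ≤ V_BE(on) = 0.7 V, so the base-emitter junction is not forward biased.
The transistor is in cutoff: I_B = I_C = 0.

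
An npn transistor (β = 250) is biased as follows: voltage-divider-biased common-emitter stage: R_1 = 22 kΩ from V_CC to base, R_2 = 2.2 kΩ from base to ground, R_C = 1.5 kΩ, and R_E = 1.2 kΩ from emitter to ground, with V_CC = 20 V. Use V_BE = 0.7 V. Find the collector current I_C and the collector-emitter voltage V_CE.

Thevenize the base divider: V_Th = V_CC·R_2/(R_1+R_2) = 20×2.2/24.2 = 1.82 V, R_Th = R_1‖R_2 = 2 kΩ.
Base-emitter loop: V_Th = I_B·R_Th + V_BE + (β+1)I_B·R_E, so I_B = (1.82 − 0.7) / (2 + 251×1.2) = 0.00369 mA.
I_C = β·I_B = 250×0.00369 = 0.922 mA, and I_E = (β+1)I_B = 0.926 mA.
V_CE = V_CC − I_C·R_C − I_E·R_E = 20 − 0.922×1.5 − 0.926×1.2 = 17.5 V.
V_CE = 17.5 V > 0.2 V confirms active-region operation.

I_C ≈ 0.92 mA, V_CE ≈ 18 V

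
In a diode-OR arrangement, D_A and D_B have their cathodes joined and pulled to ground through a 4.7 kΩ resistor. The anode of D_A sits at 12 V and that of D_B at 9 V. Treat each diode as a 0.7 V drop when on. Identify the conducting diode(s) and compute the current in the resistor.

Assume both conduct. Then node N would need to be at both 12−0.7 = 11.3 V and 9−0.7 = 8.3 V, which is impossible.
Assume only D_A conducts: V_N = 12 − 0.7 = 11.3 V, so I_R = 11.3/4.7 = 2.4 mA.
Check D_B: its anode-to-cathode voltage is 9 − 11.3 = -2.3 V < 0.7 V, so it is off. The assumption is consistent.

Only D_A conducts; I_R ≈ 2.4 mA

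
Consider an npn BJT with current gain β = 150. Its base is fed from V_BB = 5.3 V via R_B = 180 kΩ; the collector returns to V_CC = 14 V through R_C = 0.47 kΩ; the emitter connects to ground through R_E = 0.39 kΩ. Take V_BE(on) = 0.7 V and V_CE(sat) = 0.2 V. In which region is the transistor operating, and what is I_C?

Assume active. Base-emitter loop: I_B = (V_BB − V_BE)/(R_B + (β+1)R_E) = (5.3 − 0.7)/(180 + 151×0.39) = 0.0193 mA.
I_C = β·I_B = 150×0.0193 = 2.89 mA.
V_CE = V_CC − I_C·R_C − I_E·R_E = 14 − 2.89×0.47 − 2.91×0.39 = 11.5 V > V_CE(sat), so the active-region assumption holds.

active; I_C ≈ 2.9 mA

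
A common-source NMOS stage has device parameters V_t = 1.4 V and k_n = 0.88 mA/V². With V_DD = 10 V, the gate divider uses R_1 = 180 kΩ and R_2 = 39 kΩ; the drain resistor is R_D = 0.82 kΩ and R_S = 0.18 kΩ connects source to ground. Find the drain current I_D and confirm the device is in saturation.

V_G = V_DD·R_2/(R_1+R_2) = 10×39/219 = 1.78 V.
Assume saturation: I_D = (k_n/2)(V_GS − V_t)² with V_GS = V_G − I_D·R_S = 1.78 − 0.18·I_D.
Substituting gives 0.0143·I_D² − 1.06·I_D + 0.0638 = 0, with roots I_D = 0.0602 or 74.3 mA.
The root I_D = 74.3 mA gives V_GS = -11.6 V ≤ V_t, so take I_D = 0.0602 mA.
Then V_GS = 1.77 V and V_DS = V_DD − I_D(R_D+R_S) = 10 − 0.0602×1 = 9.94 V.
Saturation requires V_DS ≥ V_GS − V_t = 0.37 V; 9.94 ≥ 0.37 ✓.

I_D ≈ 0.06 mA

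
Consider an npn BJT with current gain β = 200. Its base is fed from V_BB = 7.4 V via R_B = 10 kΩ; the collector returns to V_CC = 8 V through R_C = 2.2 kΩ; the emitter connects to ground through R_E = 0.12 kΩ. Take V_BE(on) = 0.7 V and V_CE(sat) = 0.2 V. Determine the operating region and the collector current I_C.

saturation; I_C ≈ 3.3 mA

Assume active: I_B = (7.4 − 0.7)/(10 + 201×0.12) = 0.196 mA, I_C = β·I_B = 39.3 mA.
Then V_CE = 8 − 39.3×2.2 − 39.5×0.12 = -83.1 V < 0.2 V — the active assumption fails.
Re-solve with V_CE = 0.2 V. KCL at the emitter: V_E/R_E = (V_BB−0.7−V_E)/R_B + (V_CC−0.2−V_E)/R_C, giving V_E = 0.474 V.
I_C = (V_CC − 0.2 − V_E)/R_C = (7.8 − 0.474)/2.2 = 3.33 mA.
Check: I_B = (6.7 − 0.474)/10 = 0.623 mA, and β·I_B = 125 mA > I_C, confirming saturation.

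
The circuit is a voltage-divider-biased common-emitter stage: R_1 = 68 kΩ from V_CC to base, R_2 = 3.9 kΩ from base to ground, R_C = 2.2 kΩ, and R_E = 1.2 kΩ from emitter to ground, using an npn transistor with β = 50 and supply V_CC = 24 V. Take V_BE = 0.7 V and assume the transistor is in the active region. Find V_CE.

Thevenize the base divider: V_Th = V_CC·R_2/(R_1+R_2) = 24×3.9/71.9 = 1.3 V, R_Th = R_1‖R_2 = 3.69 kΩ.
Base-emitter loop: V_Th = I_B·R_Th + V_BE + (β+1)I_B·R_E, so I_B = (1.3 − 0.7) / (3.69 + 51×1.2) = 0.00927 mA.
I_C = β·I_B = 50×0.00927 = 0.464 mA, and I_E = (β+1)I_B = 0.473 mA.
V_CE = V_CC − I_C·R_C − I_E·R_E = 24 − 0.464×2.2 − 0.473×1.2 = 22.4 V.
V_CE = 22.4 V > 0.2 V confirms active-region operation.

V_CE ≈ 22 V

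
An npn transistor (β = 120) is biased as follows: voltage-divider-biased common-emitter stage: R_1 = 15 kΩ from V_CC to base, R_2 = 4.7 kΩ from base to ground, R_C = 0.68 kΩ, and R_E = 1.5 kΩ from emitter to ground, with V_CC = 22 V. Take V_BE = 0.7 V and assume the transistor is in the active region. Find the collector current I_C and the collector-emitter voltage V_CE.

I_C ≈ 2.9 mA, V_CE ≈ 16 V

Thevenize the base divider: V_Th = V_CC·R_2/(R_1+R_2) = 22×4.7/19.7 = 5.25 V, R_Th = R_1‖R_2 = 3.58 kΩ.
Base-emitter loop: V_Th = I_B·R_Th + V_BE + (β+1)I_B·R_E, so I_B = (5.25 − 0.7) / (3.58 + 121×1.5) = 0.0246 mA.
I_C = β·I_B = 120×0.0246 = 2.95 mA, and I_E = (β+1)I_B = 2.97 mA.
V_CE = V_CC − I_C·R_C − I_E·R_E = 22 − 2.95×0.68 − 2.97×1.5 = 15.5 V.
V_CE = 15.5 V > 0.2 V confirms active-region operation.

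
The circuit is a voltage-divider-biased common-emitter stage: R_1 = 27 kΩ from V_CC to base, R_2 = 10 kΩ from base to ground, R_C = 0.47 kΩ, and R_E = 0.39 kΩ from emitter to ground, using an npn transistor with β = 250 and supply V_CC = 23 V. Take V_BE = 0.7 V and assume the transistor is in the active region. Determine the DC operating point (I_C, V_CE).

Thevenize the base divider: V_Th = V_CC·R_2/(R_1+R_2) = 23×10/37 = 6.22 V, R_Th = R_1‖R_2 = 7.3 kΩ.
Base-emitter loop: V_Th = I_B·R_Th + V_BE + (β+1)I_B·R_E, so I_B = (6.22 − 0.7) / (7.3 + 251×0.39) = 0.0524 mA.
I_C = β·I_B = 250×0.0524 = 13.1 mA, and I_E = (β+1)I_B = 13.2 mA.
V_CE = V_CC − I_C·R_C − I_E·R_E = 23 − 13.1×0.47 − 13.2×0.39 = 11.7 V.
V_CE = 11.7 V > 0.2 V confirms active-region operation.

I_C ≈ 13 mA, V_CE ≈ 12 V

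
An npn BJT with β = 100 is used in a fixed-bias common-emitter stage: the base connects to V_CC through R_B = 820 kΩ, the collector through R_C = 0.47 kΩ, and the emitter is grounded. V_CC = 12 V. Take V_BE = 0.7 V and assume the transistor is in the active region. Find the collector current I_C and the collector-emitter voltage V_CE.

Base loop: V_CC = I_B·R_B + V_BE, so I_B = (12 − 0.7)/820 kΩ = 0.0138 mA.
In the active region I_C = β·I_B = 100 × 0.0138 = 1.38 mA.
Collector loop: V_CE = V_CC − I_C·R_C = 12 − 1.38×0.47 = 11.4 V.
Since V_CE = 11.4 V > V_CE(sat) ≈ 0.2 V, the transistor is in the active region as assumed.

I_C ≈ 1.4 mA, V_CE ≈ 11 V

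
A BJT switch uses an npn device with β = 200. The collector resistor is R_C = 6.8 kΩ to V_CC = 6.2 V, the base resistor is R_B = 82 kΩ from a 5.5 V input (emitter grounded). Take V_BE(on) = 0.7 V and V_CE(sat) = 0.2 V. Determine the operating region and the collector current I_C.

saturation; I_C ≈ 0.88 mA

Assume active: I_B = (5.5 − 0.7)/82 = 0.0585 mA, giving I_C = β·I_B = 11.7 mA.
But then V_CE = 6.2 − 11.7×6.8 = -73.4 V < V_CE(sat) = 0.2 V — impossible in the active region.
So the transistor is saturated. With V_CE = 0.2 V, I_C = (V_CC − 0.2)/R_C = 6/6.8 = 0.882 mA.
Check: β·I_B = 11.7 mA > I_C = 0.882 mA, confirming saturation.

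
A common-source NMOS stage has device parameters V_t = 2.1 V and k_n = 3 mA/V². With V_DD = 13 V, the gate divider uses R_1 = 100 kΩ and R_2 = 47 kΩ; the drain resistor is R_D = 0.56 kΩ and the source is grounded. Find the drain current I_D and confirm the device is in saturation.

I_D ≈ 6.3 mA

V_G = V_DD·R_2/(R_1+R_2) = 13×47/147 = 4.16 V. With the source grounded, V_GS = V_G = 4.16 V.
Assume saturation: I_D = (k_n/2)(V_GS − V_t)² = (3/2)×(4.16 − 2.1)² = 1.5×2.06² = 6.34 mA.
V_DS = V_DD − I_D·R_D = 13 − 6.34×0.56 = 9.45 V.
Saturation requires V_DS ≥ V_GS − V_t = 2.06 V; 9.45 ≥ 2.06 ✓.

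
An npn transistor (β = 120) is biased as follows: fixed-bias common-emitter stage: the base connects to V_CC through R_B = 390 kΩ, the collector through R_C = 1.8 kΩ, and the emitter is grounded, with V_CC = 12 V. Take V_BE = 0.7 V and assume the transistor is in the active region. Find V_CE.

V_CE ≈ 5.7 V

Base loop: V_CC = I_B·R_B + V_BE, so I_B = (12 − 0.7)/390 kΩ = 0.029 mA.
In the active region I_C = β·I_B = 120 × 0.029 = 3.48 mA.
Collector loop: V_CE = V_CC − I_C·R_C = 12 − 3.48×1.8 = 5.74 V.
Since V_CE = 5.74 V > V_CE(sat) ≈ 0.2 V, the transistor is in the active region as assumed.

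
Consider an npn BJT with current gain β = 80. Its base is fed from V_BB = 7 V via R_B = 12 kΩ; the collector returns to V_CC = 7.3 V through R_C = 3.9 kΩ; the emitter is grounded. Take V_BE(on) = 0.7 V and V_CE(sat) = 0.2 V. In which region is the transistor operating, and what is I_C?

Assume active: I_B = (7 − 0.7)/12 = 0.525 mA, giving I_C = β·I_B = 42 mA.
But then V_CE = 7.3 − 42×3.9 = -156 V < V_CE(sat) = 0.2 V — impossible in the active region.
So the transistor is saturated. With V_CE = 0.2 V, I_C = (V_CC − 0.2)/R_C = 7.1/3.9 = 1.82 mA.
Check: β·I_B = 42 mA > I_C = 1.82 mA, confirming saturation.

saturation; I_C ≈ 1.8 mA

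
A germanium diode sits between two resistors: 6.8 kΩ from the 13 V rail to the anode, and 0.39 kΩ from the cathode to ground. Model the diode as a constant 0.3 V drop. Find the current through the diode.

I ≈ 1.8 mA

The two resistors are in series with the diode, so KVL gives 13 = I·6.8 + 0.3 + I·0.39.
I = (13 − 0.3) / (6.8 + 0.39) kΩ = 12.7 / 7.19 = 1.77 mA.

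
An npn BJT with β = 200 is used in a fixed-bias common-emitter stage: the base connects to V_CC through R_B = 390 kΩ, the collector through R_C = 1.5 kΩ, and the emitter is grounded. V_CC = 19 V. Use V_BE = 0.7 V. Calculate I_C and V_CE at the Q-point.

I_C ≈ 9.4 mA, V_CE ≈ 4.9 V

Base loop: V_CC = I_B·R_B + V_BE, so I_B = (19 − 0.7)/390 kΩ = 0.0469 mA.
In the active region I_C = β·I_B = 200 × 0.0469 = 9.38 mA.
Collector loop: V_CE = V_CC − I_C·R_C = 19 − 9.38×1.5 = 4.92 V.
Since V_CE = 4.92 V > V_CE(sat) ≈ 0.2 V, the transistor is in the active region as assumed.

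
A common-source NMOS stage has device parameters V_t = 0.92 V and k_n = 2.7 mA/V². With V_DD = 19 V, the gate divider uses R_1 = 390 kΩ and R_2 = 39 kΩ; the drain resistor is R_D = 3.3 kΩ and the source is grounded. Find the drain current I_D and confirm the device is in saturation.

V_G = V_DD·R_2/(R_1+R_2) = 19×39/429 = 1.73 V. With the source grounded, V_GS = V_G = 1.73 V.
Assume saturation: I_D = (k_n/2)(V_GS − V_t)² = (2.7/2)×(1.73 − 0.92)² = 1.35×0.807² = 0.88 mA.
V_DS = V_DD − I_D·R_D = 19 − 0.88×3.3 = 16.1 V.
Saturation requires V_DS ≥ V_GS − V_t = 0.807 V; 16.1 ≥ 0.807 ✓.

I_D ≈ 0.88 mA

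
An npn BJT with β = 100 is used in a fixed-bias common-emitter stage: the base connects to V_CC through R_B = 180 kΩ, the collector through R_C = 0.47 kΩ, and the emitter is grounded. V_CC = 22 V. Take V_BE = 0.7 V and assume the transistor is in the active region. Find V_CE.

Base loop: V_CC = I_B·R_B + V_BE, so I_B = (22 − 0.7)/180 kΩ = 0.118 mA.
In the active region I_C = β·I_B = 100 × 0.118 = 11.8 mA.
Collector loop: V_CE = V_CC − I_C·R_C = 22 − 11.8×0.47 = 16.4 V.
Since V_CE = 16.4 V > V_CE(sat) ≈ 0.2 V, the transistor is in the active region as assumed.

V_CE ≈ 16 V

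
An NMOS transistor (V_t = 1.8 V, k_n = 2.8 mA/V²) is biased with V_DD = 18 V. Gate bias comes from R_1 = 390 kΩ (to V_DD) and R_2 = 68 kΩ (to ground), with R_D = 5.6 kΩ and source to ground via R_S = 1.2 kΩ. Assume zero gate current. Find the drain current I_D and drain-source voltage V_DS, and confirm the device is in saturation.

I_D ≈ 0.33 mA, V_DS ≈ 16 V

V_G = V_DD·R_2/(R_1+R_2) = 18×68/458 = 2.67 V.
Assume saturation: I_D = (k_n/2)(V_GS − V_t)² with V_GS = V_G − I_D·R_S = 2.67 − 1.2·I_D.
Substituting gives 2.02·I_D² − 3.93·I_D + 1.07 = 0, with roots I_D = 0.325 or 1.62 mA.
The root I_D = 1.62 mA gives V_GS = 0.723 V ≤ V_t, so take I_D = 0.325 mA.
Then V_GS = 2.28 V and V_DS = V_DD − I_D(R_D+R_S) = 18 − 0.325×6.8 = 15.8 V.
Saturation requires V_DS ≥ V_GS − V_t = 0.482 V; 15.8 ≥ 0.482 ✓.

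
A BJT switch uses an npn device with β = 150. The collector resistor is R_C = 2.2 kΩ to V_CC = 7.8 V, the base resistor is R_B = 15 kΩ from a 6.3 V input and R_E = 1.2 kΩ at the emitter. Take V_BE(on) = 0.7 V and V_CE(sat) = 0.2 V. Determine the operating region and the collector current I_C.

saturation; I_C ≈ 2.2 mA

Assume active: I_B = (6.3 − 0.7)/(15 + 151×1.2) = 0.0285 mA, I_C = β·I_B = 4.28 mA.
Then V_CE = 7.8 − 4.28×2.2 − 4.31×1.2 = -6.79 V < 0.2 V — the active assumption fails.
Re-solve with V_CE = 0.2 V. KCL at the emitter: V_E/R_E = (V_BB−0.7−V_E)/R_B + (V_CC−0.2−V_E)/R_C, giving V_E = 2.83 V.
I_C = (V_CC − 0.2 − V_E)/R_C = (7.6 − 2.83)/2.2 = 2.17 mA.
Check: I_B = (5.6 − 2.83)/15 = 0.185 mA, and β·I_B = 27.7 mA > I_C, confirming saturation.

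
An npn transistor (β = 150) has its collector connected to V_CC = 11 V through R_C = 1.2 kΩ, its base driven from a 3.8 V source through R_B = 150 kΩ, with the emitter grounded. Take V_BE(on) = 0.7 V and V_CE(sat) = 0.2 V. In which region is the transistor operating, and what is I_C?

active; I_C ≈ 3.1 mA

Assume active. Base-emitter loop: I_B = (V_BB − V_BE)/R_B = (3.8 − 0.7)/150 = 0.0207 mA.
I_C = β·I_B = 150×0.0207 = 3.1 mA.
V_CE = V_CC − I_C·R_C = 11 − 3.1×1.2 = 7.28 V > V_CE(sat), so the active-region assumption holds.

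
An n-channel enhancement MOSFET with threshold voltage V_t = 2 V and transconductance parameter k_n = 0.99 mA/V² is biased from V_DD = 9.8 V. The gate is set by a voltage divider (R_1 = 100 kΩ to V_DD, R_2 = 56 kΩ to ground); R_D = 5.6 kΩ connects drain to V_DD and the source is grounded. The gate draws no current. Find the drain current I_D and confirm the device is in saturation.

V_G = V_DD·R_2/(R_1+R_2) = 9.8×56/156 = 3.52 V. With the source grounded, V_GS = V_G = 3.52 V.
Assume saturation: I_D = (k_n/2)(V_GS − V_t)² = (0.99/2)×(3.52 − 2)² = 0.495×1.52² = 1.14 mA.
V_DS = V_DD − I_D·R_D = 9.8 − 1.14×5.6 = 3.41 V.
Saturation requires V_DS ≥ V_GS − V_t = 1.52 V; 3.41 ≥ 1.52 ✓.

I_D ≈ 1.1 mA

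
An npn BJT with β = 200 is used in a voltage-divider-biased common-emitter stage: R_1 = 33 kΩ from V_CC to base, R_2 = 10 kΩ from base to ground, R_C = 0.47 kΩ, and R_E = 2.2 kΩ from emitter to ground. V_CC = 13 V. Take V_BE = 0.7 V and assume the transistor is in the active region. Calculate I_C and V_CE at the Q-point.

Thevenize the base divider: V_Th = V_CC·R_2/(R_1+R_2) = 13×10/43 = 3.02 V, R_Th = R_1‖R_2 = 7.67 kΩ.
Base-emitter loop: V_Th = I_B·R_Th + V_BE + (β+1)I_B·R_E, so I_B = (3.02 − 0.7) / (7.67 + 201×2.2) = 0.00516 mA.
I_C = β·I_B = 200×0.00516 = 1.03 mA, and I_E = (β+1)I_B = 1.04 mA.
V_CE = V_CC − I_C·R_C − I_E·R_E = 13 − 1.03×0.47 − 1.04×2.2 = 10.2 V.
V_CE = 10.2 V > 0.2 V confirms active-region operation.

I_C ≈ 1 mA, V_CE ≈ 10 V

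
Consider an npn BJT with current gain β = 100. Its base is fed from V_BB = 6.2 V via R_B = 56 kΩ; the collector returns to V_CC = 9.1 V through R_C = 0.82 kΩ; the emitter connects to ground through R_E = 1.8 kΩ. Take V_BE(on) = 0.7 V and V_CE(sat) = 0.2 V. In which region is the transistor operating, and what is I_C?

Assume active. Base-emitter loop: I_B = (V_BB − V_BE)/(R_B + (β+1)R_E) = (6.2 − 0.7)/(56 + 101×1.8) = 0.0231 mA.
I_C = β·I_B = 100×0.0231 = 2.31 mA.
V_CE = V_CC − I_C·R_C − I_E·R_E = 9.1 − 2.31×0.82 − 2.34×1.8 = 3 V > V_CE(sat), so the active-region assumption holds.

active; I_C ≈ 2.3 mA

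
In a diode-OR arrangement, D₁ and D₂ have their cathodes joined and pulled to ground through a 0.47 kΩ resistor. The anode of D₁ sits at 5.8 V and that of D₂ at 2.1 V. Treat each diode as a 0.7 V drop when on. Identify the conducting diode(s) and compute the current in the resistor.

Assume both conduct. Then node N would need to be at both 5.8−0.7 = 5.1 V and 2.1−0.7 = 1.4 V, which is impossible.
Assume only D₁ conducts: V_N = 5.8 − 0.7 = 5.1 V, so I_R = 5.1/0.47 = 10.9 mA.
Check D₂: its anode-to-cathode voltage is 2.1 − 5.1 = -3 V < 0.7 V, so it is off. The assumption is consistent.

Only D₁ conducts; I_R ≈ 11 mA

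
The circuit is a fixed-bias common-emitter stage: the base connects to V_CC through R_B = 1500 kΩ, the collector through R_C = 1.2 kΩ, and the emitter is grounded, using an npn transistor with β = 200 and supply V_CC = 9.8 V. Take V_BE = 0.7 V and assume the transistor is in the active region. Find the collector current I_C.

I_C ≈ 1.2 mA

Base loop: V_CC = I_B·R_B + V_BE, so I_B = (9.8 − 0.7)/1500 kΩ = 0.00607 mA.
In the active region I_C = β·I_B = 200 × 0.00607 = 1.21 mA.
Collector loop: V_CE = V_CC − I_C·R_C = 9.8 − 1.21×1.2 = 8.34 V.
Since V_CE = 8.34 V > V_CE(sat) ≈ 0.2 V, the transistor is in the active region as assumed.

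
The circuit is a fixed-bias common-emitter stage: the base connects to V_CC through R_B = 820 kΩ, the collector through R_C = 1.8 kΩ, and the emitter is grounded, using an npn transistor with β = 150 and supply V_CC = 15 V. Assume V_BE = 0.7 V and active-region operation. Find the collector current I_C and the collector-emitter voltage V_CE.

Base loop: V_CC = I_B·R_B + V_BE, so I_B = (15 − 0.7)/820 kΩ = 0.0174 mA.
In the active region I_C = β·I_B = 150 × 0.0174 = 2.62 mA.
Collector loop: V_CE = V_CC − I_C·R_C = 15 − 2.62×1.8 = 10.3 V.
Since V_CE = 10.3 V > V_CE(sat) ≈ 0.2 V, the transistor is in the active region as assumed.

I_C ≈ 2.6 mA, V_CE ≈ 10 V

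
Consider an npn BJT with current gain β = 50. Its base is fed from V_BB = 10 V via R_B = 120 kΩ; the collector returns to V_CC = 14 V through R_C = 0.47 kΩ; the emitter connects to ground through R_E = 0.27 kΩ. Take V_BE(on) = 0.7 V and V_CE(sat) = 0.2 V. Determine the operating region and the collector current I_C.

Assume active. Base-emitter loop: I_B = (V_BB − V_BE)/(R_B + (β+1)R_E) = (10 − 0.7)/(120 + 51×0.27) = 0.0695 mA.
I_C = β·I_B = 50×0.0695 = 3.48 mA.
V_CE = V_CC − I_C·R_C − I_E·R_E = 14 − 3.48×0.47 − 3.55×0.27 = 11.4 V > V_CE(sat), so the active-region assumption holds.

active; I_C ≈ 3.5 mA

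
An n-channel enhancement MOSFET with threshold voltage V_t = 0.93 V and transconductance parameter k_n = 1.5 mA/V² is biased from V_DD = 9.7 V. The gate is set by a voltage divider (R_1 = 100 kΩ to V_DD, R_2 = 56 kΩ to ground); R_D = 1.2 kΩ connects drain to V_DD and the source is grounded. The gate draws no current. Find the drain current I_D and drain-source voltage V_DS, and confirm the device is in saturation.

V_G = V_DD·R_2/(R_1+R_2) = 9.7×56/156 = 3.48 V. With the source grounded, V_GS = V_G = 3.48 V.
Assume saturation: I_D = (k_n/2)(V_GS − V_t)² = (1.5/2)×(3.48 − 0.93)² = 0.75×2.55² = 4.88 mA.
V_DS = V_DD − I_D·R_D = 9.7 − 4.88×1.2 = 3.84 V.
Saturation requires V_DS ≥ V_GS − V_t = 2.55 V; 3.84 ≥ 2.55 ✓.

I_D ≈ 4.9 mA, V_DS ≈ 3.8 V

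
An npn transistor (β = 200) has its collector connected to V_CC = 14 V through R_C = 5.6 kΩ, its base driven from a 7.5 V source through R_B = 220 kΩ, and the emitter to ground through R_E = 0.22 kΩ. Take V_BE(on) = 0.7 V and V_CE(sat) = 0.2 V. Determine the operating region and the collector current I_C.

saturation; I_C ≈ 2.4 mA

Assume active: I_B = (7.5 − 0.7)/(220 + 201×0.22) = 0.0257 mA, I_C = β·I_B = 5.15 mA.
Then V_CE = 14 − 5.15×5.6 − 5.17×0.22 = -16 V < 0.2 V — the active assumption fails.
Re-solve with V_CE = 0.2 V. KCL at the emitter: V_E/R_E = (V_BB−0.7−V_E)/R_B + (V_CC−0.2−V_E)/R_C, giving V_E = 0.528 V.
I_C = (V_CC − 0.2 − V_E)/R_C = (13.8 − 0.528)/5.6 = 2.37 mA.
Check: I_B = (6.8 − 0.528)/220 = 0.0285 mA, and β·I_B = 5.7 mA > I_C, confirming saturation.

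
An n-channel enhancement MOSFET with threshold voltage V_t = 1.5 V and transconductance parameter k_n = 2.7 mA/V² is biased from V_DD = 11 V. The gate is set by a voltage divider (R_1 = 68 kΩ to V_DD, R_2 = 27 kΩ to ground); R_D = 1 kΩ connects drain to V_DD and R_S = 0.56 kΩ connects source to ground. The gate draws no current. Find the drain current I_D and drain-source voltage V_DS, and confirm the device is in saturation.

I_D ≈ 1.2 mA, V_DS ≈ 9.1 V

V_G = V_DD·R_2/(R_1+R_2) = 11×27/95 = 3.13 V.
Assume saturation: I_D = (k_n/2)(V_GS − V_t)² with V_GS = V_G − I_D·R_S = 3.13 − 0.56·I_D.
Substituting gives 0.423·I_D² − 3.46·I_D + 3.57 = 0, with roots I_D = 1.21 or 6.96 mA.
The root I_D = 6.96 mA gives V_GS = -0.77 V ≤ V_t, so take I_D = 1.21 mA.
Then V_GS = 2.45 V and V_DS = V_DD − I_D(R_D+R_S) = 11 − 1.21×1.56 = 9.11 V.
Saturation requires V_DS ≥ V_GS − V_t = 0.948 V; 9.11 ≥ 0.948 ✓.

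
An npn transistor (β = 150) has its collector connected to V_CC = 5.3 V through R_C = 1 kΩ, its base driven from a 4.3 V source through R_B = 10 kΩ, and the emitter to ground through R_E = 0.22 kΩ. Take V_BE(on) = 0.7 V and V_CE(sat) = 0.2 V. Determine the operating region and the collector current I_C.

saturation; I_C ≈ 4.1 mA

Assume active: I_B = (4.3 − 0.7)/(10 + 151×0.22) = 0.0833 mA, I_C = β·I_B = 12.5 mA.
Then V_CE = 5.3 − 12.5×1 − 12.6×0.22 = -9.96 V < 0.2 V — the active assumption fails.
Re-solve with V_CE = 0.2 V. KCL at the emitter: V_E/R_E = (V_BB−0.7−V_E)/R_B + (V_CC−0.2−V_E)/R_C, giving V_E = 0.967 V.
I_C = (V_CC − 0.2 − V_E)/R_C = (5.1 − 0.967)/1 = 4.13 mA.
Check: I_B = (3.6 − 0.967)/10 = 0.263 mA, and β·I_B = 39.5 mA > I_C, confirming saturation.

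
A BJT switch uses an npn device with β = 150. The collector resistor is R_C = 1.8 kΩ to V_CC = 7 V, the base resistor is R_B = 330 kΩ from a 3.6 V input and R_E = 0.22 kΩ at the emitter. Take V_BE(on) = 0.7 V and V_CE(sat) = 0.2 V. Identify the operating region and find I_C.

Assume active. Base-emitter loop: I_B = (V_BB − V_BE)/(R_B + (β+1)R_E) = (3.6 − 0.7)/(330 + 151×0.22) = 0.00798 mA.
I_C = β·I_B = 150×0.00798 = 1.2 mA.
V_CE = V_CC − I_C·R_C − I_E·R_E = 7 − 1.2×1.8 − 1.21×0.22 = 4.58 V > V_CE(sat), so the active-region assumption holds.

active; I_C ≈ 1.2 mA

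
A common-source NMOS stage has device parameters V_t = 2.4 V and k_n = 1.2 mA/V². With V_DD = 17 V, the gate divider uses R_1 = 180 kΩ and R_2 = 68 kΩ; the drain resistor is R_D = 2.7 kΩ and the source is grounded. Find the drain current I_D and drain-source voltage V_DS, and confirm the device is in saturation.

I_D ≈ 3.1 mA, V_DS ≈ 8.7 V

V_G = V_DD·R_2/(R_1+R_2) = 17×68/248 = 4.66 V. With the source grounded, V_GS = V_G = 4.66 V.
Assume saturation: I_D = (k_n/2)(V_GS − V_t)² = (1.2/2)×(4.66 − 2.4)² = 0.6×2.26² = 3.07 mA.
V_DS = V_DD − I_D·R_D = 17 − 3.07×2.7 = 8.72 V.
Saturation requires V_DS ≥ V_GS − V_t = 2.26 V; 8.72 ≥ 2.26 ✓.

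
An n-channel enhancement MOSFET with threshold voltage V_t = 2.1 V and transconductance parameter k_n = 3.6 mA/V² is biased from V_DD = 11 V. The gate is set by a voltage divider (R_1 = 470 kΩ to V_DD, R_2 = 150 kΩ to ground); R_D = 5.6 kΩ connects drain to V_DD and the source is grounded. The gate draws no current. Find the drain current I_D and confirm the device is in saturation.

V_G = V_DD·R_2/(R_1+R_2) = 11×150/620 = 2.66 V. With the source grounded, V_GS = V_G = 2.66 V.
Assume saturation: I_D = (k_n/2)(V_GS − V_t)² = (3.6/2)×(2.66 − 2.1)² = 1.8×0.561² = 0.567 mA.
V_DS = V_DD − I_D·R_D = 11 − 0.567×5.6 = 7.82 V.
Saturation requires V_DS ≥ V_GS − V_t = 0.561 V; 7.82 ≥ 0.561 ✓.

I_D ≈ 0.57 mA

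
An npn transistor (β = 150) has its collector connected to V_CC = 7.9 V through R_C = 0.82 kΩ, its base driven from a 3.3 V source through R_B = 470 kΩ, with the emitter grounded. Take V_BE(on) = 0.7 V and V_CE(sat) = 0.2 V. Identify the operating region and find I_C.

Assume active. Base-emitter loop: I_B = (V_BB − V_BE)/R_B = (3.3 − 0.7)/470 = 0.00553 mA.
I_C = β·I_B = 150×0.00553 = 0.83 mA.
V_CE = V_CC − I_C·R_C = 7.9 − 0.83×0.82 = 7.22 V > V_CE(sat), so the active-region assumption holds.

active; I_C ≈ 0.83 mA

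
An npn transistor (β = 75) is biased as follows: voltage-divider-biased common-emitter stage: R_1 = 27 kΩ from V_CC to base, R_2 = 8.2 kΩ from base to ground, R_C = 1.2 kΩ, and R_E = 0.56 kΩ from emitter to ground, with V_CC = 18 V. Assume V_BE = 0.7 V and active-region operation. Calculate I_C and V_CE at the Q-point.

I_C ≈ 5.4 mA, V_CE ≈ 8.5 V

Thevenize the base divider: V_Th = V_CC·R_2/(R_1+R_2) = 18×8.2/35.2 = 4.19 V, R_Th = R_1‖R_2 = 6.29 kΩ.
Base-emitter loop: V_Th = I_B·R_Th + V_BE + (β+1)I_B·R_E, so I_B = (4.19 − 0.7) / (6.29 + 76×0.56) = 0.0715 mA.
I_C = β·I_B = 75×0.0715 = 5.36 mA, and I_E = (β+1)I_B = 5.43 mA.
V_CE = V_CC − I_C·R_C − I_E·R_E = 18 − 5.36×1.2 − 5.43×0.56 = 8.52 V.
V_CE = 8.52 V > 0.2 V confirms active-region operation.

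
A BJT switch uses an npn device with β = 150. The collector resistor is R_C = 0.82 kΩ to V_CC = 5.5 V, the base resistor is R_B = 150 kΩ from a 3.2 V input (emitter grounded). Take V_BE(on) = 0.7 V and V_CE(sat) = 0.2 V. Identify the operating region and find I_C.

Assume active. Base-emitter loop: I_B = (V_BB − V_BE)/R_B = (3.2 − 0.7)/150 = 0.0167 mA.
I_C = β·I_B = 150×0.0167 = 2.5 mA.
V_CE = V_CC − I_C·R_C = 5.5 − 2.5×0.82 = 3.45 V > V_CE(sat), so the active-region assumption holds.

active; I_C ≈ 2.5 mA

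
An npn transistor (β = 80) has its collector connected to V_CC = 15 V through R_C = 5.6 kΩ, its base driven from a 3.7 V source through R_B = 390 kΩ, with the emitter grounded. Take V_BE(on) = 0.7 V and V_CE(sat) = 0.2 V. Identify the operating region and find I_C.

Assume active. Base-emitter loop: I_B = (V_BB − V_BE)/R_B = (3.7 − 0.7)/390 = 0.00769 mA.
I_C = β·I_B = 80×0.00769 = 0.615 mA.
V_CE = V_CC − I_C·R_C = 15 − 0.615×5.6 = 11.6 V > V_CE(sat), so the active-region assumption holds.

active; I_C ≈ 0.62 mA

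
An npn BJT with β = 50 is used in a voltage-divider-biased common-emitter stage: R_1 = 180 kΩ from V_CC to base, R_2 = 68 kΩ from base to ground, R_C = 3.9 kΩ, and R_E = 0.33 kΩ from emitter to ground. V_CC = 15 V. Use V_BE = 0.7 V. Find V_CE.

V_CE ≈ 4.1 V

Thevenize the base divider: V_Th = V_CC·R_2/(R_1+R_2) = 15×68/248 = 4.11 V, R_Th = R_1‖R_2 = 49.4 kΩ.
Base-emitter loop: V_Th = I_B·R_Th + V_BE + (β+1)I_B·R_E, so I_B = (4.11 − 0.7) / (49.4 + 51×0.33) = 0.0516 mA.
I_C = β·I_B = 50×0.0516 = 2.58 mA, and I_E = (β+1)I_B = 2.63 mA.
V_CE = V_CC − I_C·R_C − I_E·R_E = 15 − 2.58×3.9 − 2.63×0.33 = 4.08 V.
V_CE = 4.08 V > 0.2 V confirms active-region operation.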